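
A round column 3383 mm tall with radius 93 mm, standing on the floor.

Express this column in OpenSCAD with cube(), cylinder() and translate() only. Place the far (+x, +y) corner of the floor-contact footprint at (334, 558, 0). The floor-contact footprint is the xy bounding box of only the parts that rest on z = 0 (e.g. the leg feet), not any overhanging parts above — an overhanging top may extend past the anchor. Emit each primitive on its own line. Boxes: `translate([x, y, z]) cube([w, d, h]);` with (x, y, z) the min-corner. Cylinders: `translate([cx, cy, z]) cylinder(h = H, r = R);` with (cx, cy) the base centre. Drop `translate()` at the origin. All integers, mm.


translate([241, 465, 0]) cylinder(h = 3383, r = 93);


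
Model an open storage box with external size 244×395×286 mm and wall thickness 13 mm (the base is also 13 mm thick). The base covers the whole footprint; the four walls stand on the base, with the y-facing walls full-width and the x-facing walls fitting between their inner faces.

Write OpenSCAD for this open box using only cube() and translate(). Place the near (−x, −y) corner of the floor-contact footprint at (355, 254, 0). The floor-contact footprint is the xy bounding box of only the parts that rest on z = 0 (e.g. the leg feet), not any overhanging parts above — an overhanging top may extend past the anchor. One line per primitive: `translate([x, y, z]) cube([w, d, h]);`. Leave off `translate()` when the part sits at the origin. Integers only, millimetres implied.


translate([355, 254, 0]) cube([244, 395, 13]);
translate([355, 254, 13]) cube([244, 13, 273]);
translate([355, 636, 13]) cube([244, 13, 273]);
translate([355, 267, 13]) cube([13, 369, 273]);
translate([586, 267, 13]) cube([13, 369, 273]);


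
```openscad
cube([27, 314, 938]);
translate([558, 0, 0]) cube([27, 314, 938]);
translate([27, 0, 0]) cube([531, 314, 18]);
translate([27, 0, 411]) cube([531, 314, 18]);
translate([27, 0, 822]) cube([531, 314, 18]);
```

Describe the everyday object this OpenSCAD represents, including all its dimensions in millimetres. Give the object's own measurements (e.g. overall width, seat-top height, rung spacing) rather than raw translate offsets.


An open bookshelf. Two side panels, each 27 mm thick, 314 mm deep and 938 mm tall, stand 585 mm apart (outside-to-outside). Between them sit 3 shelves, each 18 mm thick and 314 mm deep, spanning the full gap between the sides. The bottom shelf rests on the floor (its underside at z = 0) and the clear gap between one shelf's top and the next shelf's underside is 393 mm.


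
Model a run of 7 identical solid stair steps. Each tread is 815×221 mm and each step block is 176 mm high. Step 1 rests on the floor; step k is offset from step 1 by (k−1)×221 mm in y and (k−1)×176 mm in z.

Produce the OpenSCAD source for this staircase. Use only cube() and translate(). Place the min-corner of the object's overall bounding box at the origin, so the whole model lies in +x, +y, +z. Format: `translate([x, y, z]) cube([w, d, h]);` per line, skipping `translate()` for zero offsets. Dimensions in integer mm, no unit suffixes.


cube([815, 221, 176]);
translate([0, 221, 176]) cube([815, 221, 176]);
translate([0, 442, 352]) cube([815, 221, 176]);
translate([0, 663, 528]) cube([815, 221, 176]);
translate([0, 884, 704]) cube([815, 221, 176]);
translate([0, 1105, 880]) cube([815, 221, 176]);
translate([0, 1326, 1056]) cube([815, 221, 176]);


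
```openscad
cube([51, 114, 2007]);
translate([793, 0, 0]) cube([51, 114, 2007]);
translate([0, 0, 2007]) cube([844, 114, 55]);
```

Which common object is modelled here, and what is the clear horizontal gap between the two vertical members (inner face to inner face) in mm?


A door frame. The clear opening width is 742 mm.

Two 2007 mm tall posts with a header on top — a door frame. The left jamb is 51 mm wide at x = 0; the right jamb starts at x = 793. The clear opening is 793 − 51 = 742 mm.


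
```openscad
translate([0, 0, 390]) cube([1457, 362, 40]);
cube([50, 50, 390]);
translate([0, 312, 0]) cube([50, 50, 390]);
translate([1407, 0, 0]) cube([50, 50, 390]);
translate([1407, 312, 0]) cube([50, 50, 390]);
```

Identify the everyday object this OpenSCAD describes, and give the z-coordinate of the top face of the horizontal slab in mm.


A bench. The seat-top height is 430 mm.

A long slab on four corner posts — a bench. The slab sits at z = 390 with thickness 40, so the top is 390 + 40 = 430 mm.


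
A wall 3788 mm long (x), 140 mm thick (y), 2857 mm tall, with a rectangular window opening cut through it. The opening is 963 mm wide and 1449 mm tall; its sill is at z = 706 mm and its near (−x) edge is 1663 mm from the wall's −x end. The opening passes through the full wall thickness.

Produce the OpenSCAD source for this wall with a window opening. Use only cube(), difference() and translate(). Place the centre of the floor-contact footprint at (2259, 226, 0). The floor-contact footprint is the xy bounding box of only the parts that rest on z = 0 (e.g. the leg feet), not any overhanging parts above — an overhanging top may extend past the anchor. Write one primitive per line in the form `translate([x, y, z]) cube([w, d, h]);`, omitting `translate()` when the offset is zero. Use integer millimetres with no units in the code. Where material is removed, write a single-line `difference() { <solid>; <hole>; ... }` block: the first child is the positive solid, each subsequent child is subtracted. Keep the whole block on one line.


difference() { translate([365, 156, 0]) cube([3788, 140, 2857]); translate([2028, 156, 706]) cube([963, 140, 1449]); }


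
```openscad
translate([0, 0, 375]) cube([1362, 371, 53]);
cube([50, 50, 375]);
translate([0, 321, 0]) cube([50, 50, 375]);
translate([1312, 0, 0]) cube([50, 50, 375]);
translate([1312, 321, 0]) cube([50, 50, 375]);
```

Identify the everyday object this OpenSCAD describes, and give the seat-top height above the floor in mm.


A bench. The seat-top height is 428 mm.

A long slab on four corner posts — a bench. The slab sits at z = 375 with thickness 53, so the top is 375 + 53 = 428 mm.


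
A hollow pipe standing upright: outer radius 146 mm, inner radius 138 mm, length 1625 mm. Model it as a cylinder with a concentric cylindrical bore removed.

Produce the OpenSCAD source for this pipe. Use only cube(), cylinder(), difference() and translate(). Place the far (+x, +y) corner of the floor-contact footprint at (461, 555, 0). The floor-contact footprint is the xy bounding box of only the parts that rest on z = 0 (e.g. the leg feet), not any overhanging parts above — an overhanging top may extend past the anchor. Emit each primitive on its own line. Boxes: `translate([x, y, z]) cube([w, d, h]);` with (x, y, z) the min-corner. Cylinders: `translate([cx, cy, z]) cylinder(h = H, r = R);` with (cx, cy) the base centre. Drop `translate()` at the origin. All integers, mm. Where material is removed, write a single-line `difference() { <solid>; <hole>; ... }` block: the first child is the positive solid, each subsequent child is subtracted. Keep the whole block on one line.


difference() { translate([315, 409, 0]) cylinder(h = 1625, r = 146); translate([315, 409, 0]) cylinder(h = 1625, r = 138); }


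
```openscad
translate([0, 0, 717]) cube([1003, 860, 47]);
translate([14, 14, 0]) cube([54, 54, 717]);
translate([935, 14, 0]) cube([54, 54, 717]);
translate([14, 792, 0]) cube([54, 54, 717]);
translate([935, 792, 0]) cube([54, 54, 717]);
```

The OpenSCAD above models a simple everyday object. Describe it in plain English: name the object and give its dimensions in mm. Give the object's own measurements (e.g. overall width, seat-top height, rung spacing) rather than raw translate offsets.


A table: top 1003 mm (x) × 860 mm (y), 47 mm thick, upper face at z = 764 mm, on four 54×54 mm square legs, each inset 14 mm from the nearest pair of top edges from z = 0 to the bottom of the top.


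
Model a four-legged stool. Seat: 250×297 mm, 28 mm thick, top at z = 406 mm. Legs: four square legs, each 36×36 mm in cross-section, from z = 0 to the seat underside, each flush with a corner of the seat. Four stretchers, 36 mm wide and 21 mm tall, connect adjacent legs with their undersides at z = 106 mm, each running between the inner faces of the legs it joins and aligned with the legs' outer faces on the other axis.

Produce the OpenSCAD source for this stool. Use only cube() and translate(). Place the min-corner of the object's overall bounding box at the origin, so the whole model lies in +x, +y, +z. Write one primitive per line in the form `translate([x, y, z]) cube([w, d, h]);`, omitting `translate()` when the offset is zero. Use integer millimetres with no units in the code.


translate([0, 0, 378]) cube([250, 297, 28]);
cube([36, 36, 378]);
translate([214, 0, 0]) cube([36, 36, 378]);
translate([0, 261, 0]) cube([36, 36, 378]);
translate([214, 261, 0]) cube([36, 36, 378]);
translate([36, 0, 106]) cube([178, 36, 21]);
translate([36, 261, 106]) cube([178, 36, 21]);
translate([0, 36, 106]) cube([36, 225, 21]);
translate([214, 36, 106]) cube([36, 225, 21]);


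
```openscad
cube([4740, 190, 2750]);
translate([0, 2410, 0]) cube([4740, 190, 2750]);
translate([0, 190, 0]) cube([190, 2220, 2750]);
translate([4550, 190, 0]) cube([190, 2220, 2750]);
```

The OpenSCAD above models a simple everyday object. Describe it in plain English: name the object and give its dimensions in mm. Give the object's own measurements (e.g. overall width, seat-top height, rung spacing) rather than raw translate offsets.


The wall frame of a small rectangular building: four walls, each 2750 mm tall and 190 mm thick, enclosing a footprint 4740 mm (x) by 2600 mm (y) outside-to-outside, with no floor or roof. The front and back walls (the −y and +y sides) span the full width; the two side walls fit between them.


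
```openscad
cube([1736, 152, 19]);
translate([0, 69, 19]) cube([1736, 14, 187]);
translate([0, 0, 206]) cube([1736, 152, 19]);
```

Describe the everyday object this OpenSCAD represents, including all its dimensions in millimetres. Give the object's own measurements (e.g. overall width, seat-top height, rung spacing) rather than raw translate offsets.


An I-beam lying along x, 1736 mm long. Overall section height 225 mm. Two flanges 152 mm wide (y) and 19 mm thick, one on the floor and one at the top; a web 14 mm thick runs between them, centred on the flange width.


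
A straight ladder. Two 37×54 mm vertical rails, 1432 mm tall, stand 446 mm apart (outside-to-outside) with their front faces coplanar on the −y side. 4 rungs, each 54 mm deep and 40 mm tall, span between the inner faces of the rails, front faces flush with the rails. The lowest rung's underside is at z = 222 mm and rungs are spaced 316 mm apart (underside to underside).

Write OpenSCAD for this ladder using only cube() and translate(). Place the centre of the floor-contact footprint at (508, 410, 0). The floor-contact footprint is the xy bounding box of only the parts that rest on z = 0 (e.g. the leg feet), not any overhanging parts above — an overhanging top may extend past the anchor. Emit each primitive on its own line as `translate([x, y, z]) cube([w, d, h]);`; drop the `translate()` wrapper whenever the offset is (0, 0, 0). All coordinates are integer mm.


// rung span = 446 - 2*37 = 372
// rung[k] z = 222 + k*316
translate([285, 383, 0]) cube([37, 54, 1432]);
translate([694, 383, 0]) cube([37, 54, 1432]);
translate([322, 383, 222]) cube([372, 54, 40]);
translate([322, 383, 538]) cube([372, 54, 40]);
translate([322, 383, 854]) cube([372, 54, 40]);
translate([322, 383, 1170]) cube([372, 54, 40]);


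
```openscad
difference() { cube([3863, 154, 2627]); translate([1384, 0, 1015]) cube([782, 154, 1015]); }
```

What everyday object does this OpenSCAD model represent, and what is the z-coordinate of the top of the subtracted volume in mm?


A wall with a window opening. The window head height is 2030 mm.

A wall with a rectangular opening subtracted — a window. Sill at z = 1015, opening 1015 mm tall, so the head is at 1015 + 1015 = 2030 mm.


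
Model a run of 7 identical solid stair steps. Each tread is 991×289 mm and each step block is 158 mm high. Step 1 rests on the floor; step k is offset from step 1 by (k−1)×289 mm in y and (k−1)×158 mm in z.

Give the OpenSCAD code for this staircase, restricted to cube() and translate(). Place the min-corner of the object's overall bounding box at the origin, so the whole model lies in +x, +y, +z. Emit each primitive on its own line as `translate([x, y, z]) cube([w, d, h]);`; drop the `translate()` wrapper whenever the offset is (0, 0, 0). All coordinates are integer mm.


cube([991, 289, 158]);
translate([0, 289, 158]) cube([991, 289, 158]);
translate([0, 578, 316]) cube([991, 289, 158]);
translate([0, 867, 474]) cube([991, 289, 158]);
translate([0, 1156, 632]) cube([991, 289, 158]);
translate([0, 1445, 790]) cube([991, 289, 158]);
translate([0, 1734, 948]) cube([991, 289, 158]);


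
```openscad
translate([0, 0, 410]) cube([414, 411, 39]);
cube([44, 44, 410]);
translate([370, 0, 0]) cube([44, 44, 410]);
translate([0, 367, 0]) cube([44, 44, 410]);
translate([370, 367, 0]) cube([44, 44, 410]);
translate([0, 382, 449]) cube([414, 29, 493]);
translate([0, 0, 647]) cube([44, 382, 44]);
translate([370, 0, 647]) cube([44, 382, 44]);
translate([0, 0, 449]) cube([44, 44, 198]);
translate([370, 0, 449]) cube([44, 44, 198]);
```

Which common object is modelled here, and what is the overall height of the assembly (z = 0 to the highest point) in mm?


A chair. The overall height is 942 mm.

A slab on four corner posts with a tall panel at the back — a chair. The seat slab sits at z = 410 with thickness 39, and the 493 mm backrest starts at the seat top, so the overall height is 410 + 39 + 493 = 942 mm.


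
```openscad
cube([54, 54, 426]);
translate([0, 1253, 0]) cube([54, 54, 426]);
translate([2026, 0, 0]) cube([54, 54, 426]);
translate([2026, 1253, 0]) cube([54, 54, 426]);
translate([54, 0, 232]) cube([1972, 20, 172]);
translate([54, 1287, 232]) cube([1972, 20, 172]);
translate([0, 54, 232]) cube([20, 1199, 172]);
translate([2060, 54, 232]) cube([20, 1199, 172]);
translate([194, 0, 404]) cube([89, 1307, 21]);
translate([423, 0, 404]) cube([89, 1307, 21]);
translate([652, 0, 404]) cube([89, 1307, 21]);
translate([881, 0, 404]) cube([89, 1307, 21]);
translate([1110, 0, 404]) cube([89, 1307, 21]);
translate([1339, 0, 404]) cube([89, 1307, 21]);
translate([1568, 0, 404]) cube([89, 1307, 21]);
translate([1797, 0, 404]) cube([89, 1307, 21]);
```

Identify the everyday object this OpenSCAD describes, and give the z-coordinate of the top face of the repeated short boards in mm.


A bed frame. The slat-top height is 425 mm.

Four posts, four rails, and a row of slats — a bed frame. Slats sit on the rails at z = 232 + 172 = 404; with slat thickness 21, the top is 425 mm.


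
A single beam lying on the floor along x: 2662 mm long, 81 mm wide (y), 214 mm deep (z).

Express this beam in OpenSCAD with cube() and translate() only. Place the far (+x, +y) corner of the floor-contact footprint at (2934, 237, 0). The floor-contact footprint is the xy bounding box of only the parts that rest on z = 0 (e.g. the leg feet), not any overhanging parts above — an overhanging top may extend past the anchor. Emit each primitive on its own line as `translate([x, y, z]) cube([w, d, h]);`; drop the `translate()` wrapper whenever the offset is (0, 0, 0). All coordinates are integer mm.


translate([272, 156, 0]) cube([2662, 81, 214]);


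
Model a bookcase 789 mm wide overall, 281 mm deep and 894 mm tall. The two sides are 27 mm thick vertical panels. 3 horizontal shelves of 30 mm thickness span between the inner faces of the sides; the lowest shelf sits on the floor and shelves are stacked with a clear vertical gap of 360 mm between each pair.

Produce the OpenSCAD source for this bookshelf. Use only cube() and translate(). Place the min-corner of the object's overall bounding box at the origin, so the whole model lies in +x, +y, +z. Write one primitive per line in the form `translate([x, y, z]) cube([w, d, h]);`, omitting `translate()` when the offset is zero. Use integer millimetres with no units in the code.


cube([27, 281, 894]);
translate([762, 0, 0]) cube([27, 281, 894]);
translate([27, 0, 0]) cube([735, 281, 30]);
translate([27, 0, 390]) cube([735, 281, 30]);
translate([27, 0, 780]) cube([735, 281, 30]);


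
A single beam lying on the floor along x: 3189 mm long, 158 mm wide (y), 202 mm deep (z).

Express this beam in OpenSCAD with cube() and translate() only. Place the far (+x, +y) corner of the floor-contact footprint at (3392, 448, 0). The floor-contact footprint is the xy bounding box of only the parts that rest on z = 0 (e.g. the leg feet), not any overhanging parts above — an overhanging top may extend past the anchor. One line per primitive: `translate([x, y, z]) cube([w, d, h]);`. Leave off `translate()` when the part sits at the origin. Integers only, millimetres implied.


translate([203, 290, 0]) cube([3189, 158, 202]);


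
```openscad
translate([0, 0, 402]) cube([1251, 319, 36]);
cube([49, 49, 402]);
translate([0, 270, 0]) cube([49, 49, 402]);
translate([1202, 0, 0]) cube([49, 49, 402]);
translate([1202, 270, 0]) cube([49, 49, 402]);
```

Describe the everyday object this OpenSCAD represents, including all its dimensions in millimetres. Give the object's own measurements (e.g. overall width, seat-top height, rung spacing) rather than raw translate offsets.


A long wooden bench with a 1251 mm (x) × 319 mm (y) seat, 36 mm thick, its top surface 438 mm above the floor. Four 49 mm square legs at the seat corners, flush with the edges, run from z = 0 to the seat underside.


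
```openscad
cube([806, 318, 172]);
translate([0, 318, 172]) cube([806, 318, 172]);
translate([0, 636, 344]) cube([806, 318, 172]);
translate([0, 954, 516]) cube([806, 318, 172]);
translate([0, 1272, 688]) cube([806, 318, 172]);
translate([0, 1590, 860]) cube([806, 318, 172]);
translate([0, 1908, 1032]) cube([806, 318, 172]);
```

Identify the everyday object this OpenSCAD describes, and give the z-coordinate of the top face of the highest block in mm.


A staircase. The total rise is 1204 mm.

7 identical blocks, each offset up and back from the previous — a staircase. Each step is 172 mm tall and there are 7 of them, so the total rise is 7 × 172 = 1204 mm.


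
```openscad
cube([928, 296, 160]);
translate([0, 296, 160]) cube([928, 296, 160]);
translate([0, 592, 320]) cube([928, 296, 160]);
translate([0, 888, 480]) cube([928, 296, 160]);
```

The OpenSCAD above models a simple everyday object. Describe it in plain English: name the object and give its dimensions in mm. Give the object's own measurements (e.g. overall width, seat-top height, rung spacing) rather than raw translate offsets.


A straight staircase of 4 solid steps. Each step is 928 mm wide (x), 296 mm deep (y, the going) and 160 mm tall (the rise). The first step rests on the floor; each subsequent step sits one going further in +y and one rise higher in +z, directly behind and above the previous step with no overlap.


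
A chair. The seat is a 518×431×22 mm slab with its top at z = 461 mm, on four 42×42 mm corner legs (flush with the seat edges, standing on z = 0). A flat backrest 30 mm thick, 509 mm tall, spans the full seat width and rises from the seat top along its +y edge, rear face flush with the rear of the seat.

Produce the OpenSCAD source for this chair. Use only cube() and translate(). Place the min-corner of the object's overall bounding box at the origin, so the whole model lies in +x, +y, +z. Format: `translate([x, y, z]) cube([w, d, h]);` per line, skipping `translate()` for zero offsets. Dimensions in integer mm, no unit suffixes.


translate([0, 0, 439]) cube([518, 431, 22]);
cube([42, 42, 439]);
translate([476, 0, 0]) cube([42, 42, 439]);
translate([0, 389, 0]) cube([42, 42, 439]);
translate([476, 389, 0]) cube([42, 42, 439]);
translate([0, 401, 461]) cube([518, 30, 509]);


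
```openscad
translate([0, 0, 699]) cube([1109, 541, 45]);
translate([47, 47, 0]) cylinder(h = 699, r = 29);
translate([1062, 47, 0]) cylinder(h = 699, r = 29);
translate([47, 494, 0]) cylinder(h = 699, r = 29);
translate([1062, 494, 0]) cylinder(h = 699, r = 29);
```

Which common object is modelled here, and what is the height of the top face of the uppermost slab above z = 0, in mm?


A table. The table height is 744 mm.

A 1109×541×45 slab sits at z = 699 on four Ø58 mm round legs — a table. The top surface is at 699 + 45 = 744 mm.


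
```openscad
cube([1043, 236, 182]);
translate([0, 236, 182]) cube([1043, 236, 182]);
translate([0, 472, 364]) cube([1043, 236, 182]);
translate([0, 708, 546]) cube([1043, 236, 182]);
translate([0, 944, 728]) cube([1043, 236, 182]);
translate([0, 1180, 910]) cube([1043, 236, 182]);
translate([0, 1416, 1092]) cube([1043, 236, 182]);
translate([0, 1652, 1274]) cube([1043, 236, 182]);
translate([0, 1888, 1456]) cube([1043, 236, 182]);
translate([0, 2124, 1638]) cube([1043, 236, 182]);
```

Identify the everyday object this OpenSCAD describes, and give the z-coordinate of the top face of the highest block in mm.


A staircase. The total rise is 1820 mm.

10 identical blocks, each offset up and back from the previous — a staircase. Each step is 182 mm tall and there are 10 of them, so the total rise is 10 × 182 = 1820 mm.


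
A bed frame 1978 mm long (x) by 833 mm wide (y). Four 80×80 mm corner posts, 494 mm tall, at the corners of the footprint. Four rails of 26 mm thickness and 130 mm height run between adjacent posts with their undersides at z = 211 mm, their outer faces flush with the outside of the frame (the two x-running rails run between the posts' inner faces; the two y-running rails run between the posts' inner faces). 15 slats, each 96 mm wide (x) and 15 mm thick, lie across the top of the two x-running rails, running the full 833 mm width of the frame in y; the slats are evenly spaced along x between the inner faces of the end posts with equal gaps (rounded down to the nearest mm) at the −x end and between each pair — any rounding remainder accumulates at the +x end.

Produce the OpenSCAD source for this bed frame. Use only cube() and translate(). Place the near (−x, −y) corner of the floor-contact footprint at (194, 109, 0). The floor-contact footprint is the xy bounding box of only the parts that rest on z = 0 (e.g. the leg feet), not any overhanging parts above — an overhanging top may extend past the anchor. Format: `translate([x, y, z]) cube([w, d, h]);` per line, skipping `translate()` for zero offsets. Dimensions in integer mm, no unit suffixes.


translate([194, 109, 0]) cube([80, 80, 494]);
translate([194, 862, 0]) cube([80, 80, 494]);
translate([2092, 109, 0]) cube([80, 80, 494]);
translate([2092, 862, 0]) cube([80, 80, 494]);
translate([274, 109, 211]) cube([1818, 26, 130]);
translate([274, 916, 211]) cube([1818, 26, 130]);
translate([194, 189, 211]) cube([26, 673, 130]);
translate([2146, 189, 211]) cube([26, 673, 130]);
translate([297, 109, 341]) cube([96, 833, 15]);
translate([416, 109, 341]) cube([96, 833, 15]);
translate([535, 109, 341]) cube([96, 833, 15]);
translate([654, 109, 341]) cube([96, 833, 15]);
translate([773, 109, 341]) cube([96, 833, 15]);
translate([892, 109, 341]) cube([96, 833, 15]);
translate([1011, 109, 341]) cube([96, 833, 15]);
translate([1130, 109, 341]) cube([96, 833, 15]);
translate([1249, 109, 341]) cube([96, 833, 15]);
translate([1368, 109, 341]) cube([96, 833, 15]);
translate([1487, 109, 341]) cube([96, 833, 15]);
translate([1606, 109, 341]) cube([96, 833, 15]);
translate([1725, 109, 341]) cube([96, 833, 15]);
translate([1844, 109, 341]) cube([96, 833, 15]);
translate([1963, 109, 341]) cube([96, 833, 15]);


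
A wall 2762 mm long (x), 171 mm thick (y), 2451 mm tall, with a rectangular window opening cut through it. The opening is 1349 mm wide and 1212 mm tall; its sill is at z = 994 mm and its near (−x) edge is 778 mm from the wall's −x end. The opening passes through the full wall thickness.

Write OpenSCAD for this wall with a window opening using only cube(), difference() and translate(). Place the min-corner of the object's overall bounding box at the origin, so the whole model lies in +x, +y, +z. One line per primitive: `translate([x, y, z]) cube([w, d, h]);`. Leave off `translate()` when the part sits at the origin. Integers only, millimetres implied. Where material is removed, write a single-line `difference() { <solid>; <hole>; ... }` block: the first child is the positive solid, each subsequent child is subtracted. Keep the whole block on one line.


difference() { cube([2762, 171, 2451]); translate([778, 0, 994]) cube([1349, 171, 1212]); }


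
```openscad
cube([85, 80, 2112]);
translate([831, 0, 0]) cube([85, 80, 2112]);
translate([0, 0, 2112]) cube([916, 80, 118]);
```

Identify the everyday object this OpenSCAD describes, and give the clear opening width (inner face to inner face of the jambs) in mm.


A door frame. The clear opening width is 746 mm.

Two 2112 mm tall posts with a header on top — a door frame. The left jamb is 85 mm wide at x = 0; the right jamb starts at x = 831. The clear opening is 831 − 85 = 746 mm.


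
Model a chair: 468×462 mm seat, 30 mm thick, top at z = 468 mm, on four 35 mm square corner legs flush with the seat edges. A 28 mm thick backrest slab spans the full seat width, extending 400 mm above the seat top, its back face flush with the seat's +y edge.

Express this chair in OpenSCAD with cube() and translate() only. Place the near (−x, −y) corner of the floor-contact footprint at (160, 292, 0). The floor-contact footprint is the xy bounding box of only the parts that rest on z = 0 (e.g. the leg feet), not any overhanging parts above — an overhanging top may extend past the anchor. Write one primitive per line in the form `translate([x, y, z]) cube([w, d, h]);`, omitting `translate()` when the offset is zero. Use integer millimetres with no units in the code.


translate([160, 292, 438]) cube([468, 462, 30]);
translate([160, 292, 0]) cube([35, 35, 438]);
translate([593, 292, 0]) cube([35, 35, 438]);
translate([160, 719, 0]) cube([35, 35, 438]);
translate([593, 719, 0]) cube([35, 35, 438]);
translate([160, 726, 468]) cube([468, 28, 400]);


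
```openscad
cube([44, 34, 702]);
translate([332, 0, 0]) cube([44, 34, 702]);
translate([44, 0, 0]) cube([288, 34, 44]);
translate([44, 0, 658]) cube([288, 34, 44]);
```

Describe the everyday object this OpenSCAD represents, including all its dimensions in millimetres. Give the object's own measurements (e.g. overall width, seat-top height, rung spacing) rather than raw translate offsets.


A rectangular picture frame lying in the x–z plane (depth along y). The opening is 288 mm wide (x) by 614 mm tall (z), surrounded by a border 44 mm wide on all four sides. The frame is 34 mm deep and is made of two full-height vertical stiles with two horizontal rails fitted between them.


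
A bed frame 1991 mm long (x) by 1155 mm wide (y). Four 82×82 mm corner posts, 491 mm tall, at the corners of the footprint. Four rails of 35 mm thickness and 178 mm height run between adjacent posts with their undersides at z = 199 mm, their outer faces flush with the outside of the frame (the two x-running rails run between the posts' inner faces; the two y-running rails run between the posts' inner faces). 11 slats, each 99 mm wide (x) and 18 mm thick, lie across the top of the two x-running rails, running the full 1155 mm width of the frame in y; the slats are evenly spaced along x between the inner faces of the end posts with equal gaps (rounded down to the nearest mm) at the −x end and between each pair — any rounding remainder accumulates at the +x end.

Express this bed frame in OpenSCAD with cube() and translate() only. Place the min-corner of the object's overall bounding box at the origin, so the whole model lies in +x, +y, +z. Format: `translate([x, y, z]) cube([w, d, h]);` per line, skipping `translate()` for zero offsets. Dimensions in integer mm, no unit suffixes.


cube([82, 82, 491]);
translate([0, 1073, 0]) cube([82, 82, 491]);
translate([1909, 0, 0]) cube([82, 82, 491]);
translate([1909, 1073, 0]) cube([82, 82, 491]);
translate([82, 0, 199]) cube([1827, 35, 178]);
translate([82, 1120, 199]) cube([1827, 35, 178]);
translate([0, 82, 199]) cube([35, 991, 178]);
translate([1956, 82, 199]) cube([35, 991, 178]);
translate([143, 0, 377]) cube([99, 1155, 18]);
translate([303, 0, 377]) cube([99, 1155, 18]);
translate([463, 0, 377]) cube([99, 1155, 18]);
translate([623, 0, 377]) cube([99, 1155, 18]);
translate([783, 0, 377]) cube([99, 1155, 18]);
translate([943, 0, 377]) cube([99, 1155, 18]);
translate([1103, 0, 377]) cube([99, 1155, 18]);
translate([1263, 0, 377]) cube([99, 1155, 18]);
translate([1423, 0, 377]) cube([99, 1155, 18]);
translate([1583, 0, 377]) cube([99, 1155, 18]);
translate([1743, 0, 377]) cube([99, 1155, 18]);


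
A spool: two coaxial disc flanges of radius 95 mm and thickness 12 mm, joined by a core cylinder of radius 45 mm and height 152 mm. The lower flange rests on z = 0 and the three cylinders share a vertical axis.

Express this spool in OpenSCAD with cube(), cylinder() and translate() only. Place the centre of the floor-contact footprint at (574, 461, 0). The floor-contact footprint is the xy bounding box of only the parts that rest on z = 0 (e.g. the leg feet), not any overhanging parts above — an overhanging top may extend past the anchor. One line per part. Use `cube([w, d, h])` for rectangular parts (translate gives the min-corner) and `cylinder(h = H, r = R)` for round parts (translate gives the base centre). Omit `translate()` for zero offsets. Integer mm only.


translate([574, 461, 0]) cylinder(h = 12, r = 95);
translate([574, 461, 12]) cylinder(h = 152, r = 45);
translate([574, 461, 164]) cylinder(h = 12, r = 95);


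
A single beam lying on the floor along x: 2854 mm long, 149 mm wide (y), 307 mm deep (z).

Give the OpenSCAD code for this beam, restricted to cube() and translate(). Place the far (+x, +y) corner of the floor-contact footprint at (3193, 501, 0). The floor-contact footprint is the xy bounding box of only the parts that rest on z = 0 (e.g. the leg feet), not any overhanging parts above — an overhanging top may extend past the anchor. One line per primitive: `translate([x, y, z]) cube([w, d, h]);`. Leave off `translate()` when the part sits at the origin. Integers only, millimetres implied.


translate([339, 352, 0]) cube([2854, 149, 307]);


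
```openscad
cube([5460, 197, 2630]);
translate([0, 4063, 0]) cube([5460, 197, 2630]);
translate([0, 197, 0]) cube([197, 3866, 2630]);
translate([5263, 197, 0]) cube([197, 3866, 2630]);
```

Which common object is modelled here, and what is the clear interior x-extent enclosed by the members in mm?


A house (or room) frame. The interior width is 5066 mm.

Four 2630 mm walls enclosing a rectangle with no floor or roof — a room or house frame. Outside width is 5460 mm and wall thickness is 197 mm, so the interior width is 5460 − 2 × 197 = 5066 mm.


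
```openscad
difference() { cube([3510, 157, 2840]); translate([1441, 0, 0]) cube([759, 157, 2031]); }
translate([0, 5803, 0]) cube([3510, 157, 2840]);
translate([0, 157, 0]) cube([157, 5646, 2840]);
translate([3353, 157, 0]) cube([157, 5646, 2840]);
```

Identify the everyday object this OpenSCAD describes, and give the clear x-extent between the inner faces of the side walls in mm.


A single room. The interior width is 3196 mm.

Four walls enclosing a rectangle with a door in the front wall — a room. Outside width 3510 minus two 157 mm walls gives 3196 mm.


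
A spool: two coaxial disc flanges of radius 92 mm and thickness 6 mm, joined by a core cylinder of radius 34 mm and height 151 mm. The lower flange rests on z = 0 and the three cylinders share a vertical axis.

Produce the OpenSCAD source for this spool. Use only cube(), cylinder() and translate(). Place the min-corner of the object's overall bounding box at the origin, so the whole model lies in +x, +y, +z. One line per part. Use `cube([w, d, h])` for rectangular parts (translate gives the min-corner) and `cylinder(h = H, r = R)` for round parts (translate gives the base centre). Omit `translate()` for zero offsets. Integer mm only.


translate([92, 92, 0]) cylinder(h = 6, r = 92);
translate([92, 92, 6]) cylinder(h = 151, r = 34);
translate([92, 92, 157]) cylinder(h = 6, r = 92);


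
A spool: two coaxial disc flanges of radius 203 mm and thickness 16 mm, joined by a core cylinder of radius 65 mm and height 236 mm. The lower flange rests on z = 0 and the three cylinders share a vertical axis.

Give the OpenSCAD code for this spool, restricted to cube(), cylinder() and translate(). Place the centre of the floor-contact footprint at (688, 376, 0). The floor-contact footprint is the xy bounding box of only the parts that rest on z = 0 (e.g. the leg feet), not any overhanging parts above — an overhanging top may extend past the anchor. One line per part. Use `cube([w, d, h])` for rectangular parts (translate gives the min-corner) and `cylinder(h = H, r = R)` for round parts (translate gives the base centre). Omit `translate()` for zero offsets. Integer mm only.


translate([688, 376, 0]) cylinder(h = 16, r = 203);
translate([688, 376, 16]) cylinder(h = 236, r = 65);
translate([688, 376, 252]) cylinder(h = 16, r = 203);


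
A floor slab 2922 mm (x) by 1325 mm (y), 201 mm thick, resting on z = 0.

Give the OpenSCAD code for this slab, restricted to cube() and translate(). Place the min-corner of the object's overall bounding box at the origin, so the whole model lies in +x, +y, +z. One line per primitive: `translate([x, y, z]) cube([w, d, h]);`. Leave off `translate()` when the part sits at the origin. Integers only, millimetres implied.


cube([2922, 1325, 201]);


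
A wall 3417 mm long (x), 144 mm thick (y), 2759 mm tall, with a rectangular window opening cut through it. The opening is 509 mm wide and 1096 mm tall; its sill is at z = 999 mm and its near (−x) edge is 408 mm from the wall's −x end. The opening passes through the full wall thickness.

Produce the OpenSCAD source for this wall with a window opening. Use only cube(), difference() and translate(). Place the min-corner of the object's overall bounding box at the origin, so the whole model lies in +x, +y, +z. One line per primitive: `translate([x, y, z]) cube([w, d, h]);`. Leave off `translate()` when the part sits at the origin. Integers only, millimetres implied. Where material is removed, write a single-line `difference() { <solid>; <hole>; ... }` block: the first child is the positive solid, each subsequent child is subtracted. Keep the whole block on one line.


difference() { cube([3417, 144, 2759]); translate([408, 0, 999]) cube([509, 144, 1096]); }


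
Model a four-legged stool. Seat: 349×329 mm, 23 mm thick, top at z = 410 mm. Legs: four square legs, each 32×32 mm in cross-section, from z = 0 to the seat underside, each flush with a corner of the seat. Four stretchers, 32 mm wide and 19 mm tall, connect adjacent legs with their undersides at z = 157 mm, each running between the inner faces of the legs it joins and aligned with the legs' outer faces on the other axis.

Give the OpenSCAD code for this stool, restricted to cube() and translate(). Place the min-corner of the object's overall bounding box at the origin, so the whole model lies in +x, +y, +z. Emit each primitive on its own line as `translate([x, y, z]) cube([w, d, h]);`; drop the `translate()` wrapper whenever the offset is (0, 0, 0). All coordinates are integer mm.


translate([0, 0, 387]) cube([349, 329, 23]);
cube([32, 32, 387]);
translate([317, 0, 0]) cube([32, 32, 387]);
translate([0, 297, 0]) cube([32, 32, 387]);
translate([317, 297, 0]) cube([32, 32, 387]);
translate([32, 0, 157]) cube([285, 32, 19]);
translate([32, 297, 157]) cube([285, 32, 19]);
translate([0, 32, 157]) cube([32, 265, 19]);
translate([317, 32, 157]) cube([32, 265, 19]);


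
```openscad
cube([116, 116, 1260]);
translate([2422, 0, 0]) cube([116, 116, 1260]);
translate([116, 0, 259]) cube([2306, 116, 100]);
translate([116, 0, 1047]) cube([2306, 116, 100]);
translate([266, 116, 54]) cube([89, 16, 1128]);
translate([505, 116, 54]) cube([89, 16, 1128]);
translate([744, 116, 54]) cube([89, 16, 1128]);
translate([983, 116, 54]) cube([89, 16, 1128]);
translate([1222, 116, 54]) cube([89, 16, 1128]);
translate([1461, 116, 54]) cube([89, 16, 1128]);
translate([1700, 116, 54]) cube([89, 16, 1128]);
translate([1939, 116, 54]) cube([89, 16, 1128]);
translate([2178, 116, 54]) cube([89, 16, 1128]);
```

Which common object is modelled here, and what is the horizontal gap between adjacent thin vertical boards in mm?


A fence section. The picket gap is 150 mm.

Two posts, two rails, 9 pickets — a fence section. Span 2306 mm holds 9 pickets of 89 mm with 10 equal gaps: ⌊(2306 − 9·89) / 10⌋ = 150 mm.


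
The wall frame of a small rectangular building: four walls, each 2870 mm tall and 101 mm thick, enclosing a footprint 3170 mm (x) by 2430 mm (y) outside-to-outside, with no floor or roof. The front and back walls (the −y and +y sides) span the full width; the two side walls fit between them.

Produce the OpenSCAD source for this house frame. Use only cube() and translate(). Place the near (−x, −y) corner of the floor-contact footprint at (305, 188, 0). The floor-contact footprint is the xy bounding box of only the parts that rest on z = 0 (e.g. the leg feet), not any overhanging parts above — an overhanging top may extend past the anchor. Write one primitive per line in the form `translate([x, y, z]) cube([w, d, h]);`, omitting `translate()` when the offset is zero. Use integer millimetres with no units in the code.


translate([305, 188, 0]) cube([3170, 101, 2870]);
translate([305, 2517, 0]) cube([3170, 101, 2870]);
translate([305, 289, 0]) cube([101, 2228, 2870]);
translate([3374, 289, 0]) cube([101, 2228, 2870]);


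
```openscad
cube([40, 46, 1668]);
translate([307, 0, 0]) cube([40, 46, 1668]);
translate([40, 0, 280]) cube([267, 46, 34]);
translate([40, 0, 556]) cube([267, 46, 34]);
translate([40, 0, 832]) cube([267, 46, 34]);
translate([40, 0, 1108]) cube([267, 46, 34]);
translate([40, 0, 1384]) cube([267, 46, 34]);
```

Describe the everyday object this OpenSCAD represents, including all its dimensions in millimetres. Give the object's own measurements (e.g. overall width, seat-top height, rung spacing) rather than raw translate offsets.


A straight ladder. Two 40×46 mm vertical rails, 1668 mm tall, stand 347 mm apart (outside-to-outside) with their front faces coplanar on the −y side. 5 rungs, each 46 mm deep and 34 mm tall, span between the inner faces of the rails, front faces flush with the rails. The lowest rung's underside is at z = 280 mm and rungs are spaced 276 mm apart (underside to underside).


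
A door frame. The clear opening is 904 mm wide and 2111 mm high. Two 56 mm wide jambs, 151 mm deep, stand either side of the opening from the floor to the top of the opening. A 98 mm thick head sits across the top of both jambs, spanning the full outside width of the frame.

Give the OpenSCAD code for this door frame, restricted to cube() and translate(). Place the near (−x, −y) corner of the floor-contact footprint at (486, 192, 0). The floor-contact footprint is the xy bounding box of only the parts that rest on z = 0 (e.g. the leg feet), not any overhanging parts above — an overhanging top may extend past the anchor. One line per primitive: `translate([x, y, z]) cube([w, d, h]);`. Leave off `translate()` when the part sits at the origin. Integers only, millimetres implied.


translate([486, 192, 0]) cube([56, 151, 2111]);
translate([1446, 192, 0]) cube([56, 151, 2111]);
translate([486, 192, 2111]) cube([1016, 151, 98]);


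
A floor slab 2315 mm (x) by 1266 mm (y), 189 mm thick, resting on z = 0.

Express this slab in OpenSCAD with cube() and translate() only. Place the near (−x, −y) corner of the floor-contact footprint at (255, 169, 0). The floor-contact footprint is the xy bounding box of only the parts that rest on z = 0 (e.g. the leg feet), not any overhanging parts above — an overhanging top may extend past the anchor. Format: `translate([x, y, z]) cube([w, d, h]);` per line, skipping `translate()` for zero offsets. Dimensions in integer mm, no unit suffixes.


translate([255, 169, 0]) cube([2315, 1266, 189]);
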